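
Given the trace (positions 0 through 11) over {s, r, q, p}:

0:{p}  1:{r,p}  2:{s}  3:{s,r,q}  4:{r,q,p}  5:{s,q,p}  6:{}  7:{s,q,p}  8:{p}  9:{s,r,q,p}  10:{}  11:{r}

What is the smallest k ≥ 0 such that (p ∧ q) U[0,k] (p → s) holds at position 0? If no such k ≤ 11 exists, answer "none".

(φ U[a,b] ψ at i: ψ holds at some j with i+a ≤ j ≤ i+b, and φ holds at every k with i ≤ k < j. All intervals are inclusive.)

Need earliest j ≥ 0 with (p → s), and (p ∧ q) at every k in [0,j-1].
  j=0: rhs fails.
  j=1: rhs fails.
  j=2: rhs holds but lhs fails at k=0.
  j=3: rhs holds but lhs fails at k=0.
  j=4: rhs fails.
  j=5: rhs holds but lhs fails at k=0.
  j=6: rhs holds but lhs fails at k=0.
  j=7: rhs holds but lhs fails at k=0.
  j=8: rhs fails.
  j=9: rhs holds but lhs fails at k=0.
  j=10: rhs holds but lhs fails at k=0.
  j=11: rhs holds but lhs fails at k=0.
No witness within the range → none.

none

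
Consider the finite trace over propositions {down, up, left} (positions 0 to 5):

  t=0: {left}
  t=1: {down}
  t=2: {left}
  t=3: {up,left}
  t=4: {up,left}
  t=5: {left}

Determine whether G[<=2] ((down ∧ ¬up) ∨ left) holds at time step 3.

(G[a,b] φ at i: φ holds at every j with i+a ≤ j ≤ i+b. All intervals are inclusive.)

Check ((down ∧ ¬up) ∨ left) at every j in [3,5]:
  j=3: true
  j=4: true
  j=5: true
All positions satisfy it → formula holds.

Holds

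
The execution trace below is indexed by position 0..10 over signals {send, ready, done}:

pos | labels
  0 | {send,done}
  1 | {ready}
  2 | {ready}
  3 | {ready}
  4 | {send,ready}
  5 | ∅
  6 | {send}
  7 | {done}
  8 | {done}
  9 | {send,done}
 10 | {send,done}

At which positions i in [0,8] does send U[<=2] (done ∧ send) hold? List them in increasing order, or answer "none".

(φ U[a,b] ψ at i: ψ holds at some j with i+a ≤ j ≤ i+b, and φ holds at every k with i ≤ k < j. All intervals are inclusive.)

Evaluate at each i in [0,8]:
  i=0: ✓ (rhs at j=0)
  i=1: ✗ (no rhs in [1,3])
  i=2: ✗ (no rhs in [2,4])
  i=3: ✗ (no rhs in [3,5])
  i=4: ✗ (no rhs in [4,6])
  i=5: ✗ (no rhs in [5,7])
  i=6: ✗ (no rhs in [6,8])
  i=7: ✗ (lhs fails at k=7 before rhs at j=9)
  i=8: ✗ (lhs fails at k=8 before rhs at j=9)

0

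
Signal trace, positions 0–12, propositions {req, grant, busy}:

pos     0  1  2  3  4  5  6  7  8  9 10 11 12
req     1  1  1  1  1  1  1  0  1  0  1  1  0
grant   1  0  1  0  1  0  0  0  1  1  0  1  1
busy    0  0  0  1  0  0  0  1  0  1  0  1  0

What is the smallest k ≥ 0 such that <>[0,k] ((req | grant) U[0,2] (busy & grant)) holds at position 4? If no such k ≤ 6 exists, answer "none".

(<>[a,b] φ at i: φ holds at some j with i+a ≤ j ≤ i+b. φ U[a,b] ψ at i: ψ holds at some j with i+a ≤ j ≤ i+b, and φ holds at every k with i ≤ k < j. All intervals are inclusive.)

Scan j = 4,5,… for ((req | grant) U[0,2] (busy & grant)):
  j=4: fails
  j=5: fails
  j=6: fails
  j=7: fails
  j=8: holds
First hit at j=8, so smallest k = 8-4 = 4.

4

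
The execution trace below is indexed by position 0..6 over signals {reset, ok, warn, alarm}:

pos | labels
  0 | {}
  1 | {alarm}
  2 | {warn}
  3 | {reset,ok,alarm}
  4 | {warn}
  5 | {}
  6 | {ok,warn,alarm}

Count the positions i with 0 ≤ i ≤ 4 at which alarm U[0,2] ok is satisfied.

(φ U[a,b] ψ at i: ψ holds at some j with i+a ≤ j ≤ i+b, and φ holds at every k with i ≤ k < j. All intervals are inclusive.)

Evaluate at each i in [0,4]:
  i=0: ✗ (no rhs in [0,2])
  i=1: ✗ (lhs fails at k=2 before rhs at j=3)
  i=2: ✗ (lhs fails at k=2 before rhs at j=3)
  i=3: ✓ (rhs at j=3)
  i=4: ✗ (lhs fails at k=4 before rhs at j=6)
Positions where it holds: {3} → 1.

1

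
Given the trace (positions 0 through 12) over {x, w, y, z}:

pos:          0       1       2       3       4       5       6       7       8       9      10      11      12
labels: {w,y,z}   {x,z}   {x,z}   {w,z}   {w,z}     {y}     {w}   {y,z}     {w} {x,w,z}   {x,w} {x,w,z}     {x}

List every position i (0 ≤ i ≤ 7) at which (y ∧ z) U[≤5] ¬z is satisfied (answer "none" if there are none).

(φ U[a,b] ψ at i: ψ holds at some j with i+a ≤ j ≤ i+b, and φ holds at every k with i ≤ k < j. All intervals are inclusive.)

Evaluate at each i in [0,7]:
  i=0: ✗ (lhs fails at k=1 before rhs at j=5)
  i=1: ✗ (lhs fails at k=1 before rhs at j=5)
  i=2: ✗ (lhs fails at k=2 before rhs at j=5)
  i=3: ✗ (lhs fails at k=3 before rhs at j=5)
  i=4: ✗ (lhs fails at k=4 before rhs at j=5)
  i=5: ✓ (rhs at j=5)
  i=6: ✓ (rhs at j=6)
  i=7: ✓ (rhs at j=8; lhs holds on [7,7])

5, 6, 7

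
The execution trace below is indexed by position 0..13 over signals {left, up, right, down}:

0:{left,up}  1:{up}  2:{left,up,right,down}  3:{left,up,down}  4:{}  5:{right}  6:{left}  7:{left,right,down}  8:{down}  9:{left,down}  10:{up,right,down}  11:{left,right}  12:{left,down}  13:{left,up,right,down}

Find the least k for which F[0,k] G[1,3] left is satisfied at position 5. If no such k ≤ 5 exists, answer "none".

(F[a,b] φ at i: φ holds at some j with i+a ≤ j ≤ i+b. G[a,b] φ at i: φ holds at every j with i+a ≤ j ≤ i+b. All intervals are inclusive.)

Scan j = 5,6,… for G[1,3] left:
  j=5: fails
  j=6: fails
  j=7: fails
  j=8: fails
  j=9: fails
  j=10: holds
First hit at j=10, so smallest k = 10-5 = 5.

5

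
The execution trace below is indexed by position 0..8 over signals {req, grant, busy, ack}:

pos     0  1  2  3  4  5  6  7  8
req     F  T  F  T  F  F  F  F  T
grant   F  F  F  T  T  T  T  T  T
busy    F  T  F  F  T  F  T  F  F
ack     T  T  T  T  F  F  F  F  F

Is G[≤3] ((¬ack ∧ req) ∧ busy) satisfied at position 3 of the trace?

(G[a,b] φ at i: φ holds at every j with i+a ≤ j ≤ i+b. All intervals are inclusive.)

No

Check ((¬ack ∧ req) ∧ busy) at every j in [3,6]:
  j=3: false
  j=4: false
  j=5: false
  j=6: false
Fails at j=3 → formula fails.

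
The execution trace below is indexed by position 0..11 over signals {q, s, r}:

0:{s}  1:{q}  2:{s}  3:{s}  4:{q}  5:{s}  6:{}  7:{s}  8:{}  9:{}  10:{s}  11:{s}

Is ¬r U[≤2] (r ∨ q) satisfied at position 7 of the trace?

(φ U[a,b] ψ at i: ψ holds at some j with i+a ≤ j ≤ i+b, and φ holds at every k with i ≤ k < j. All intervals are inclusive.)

Does not hold

Need some j in [7,9] with (r ∨ q), and ¬r at every k in [7,j-1].
  j=7: (r ∨ q) false.
  j=8: (r ∨ q) false.
  j=9: (r ∨ q) false.
No j in the window works → until fails.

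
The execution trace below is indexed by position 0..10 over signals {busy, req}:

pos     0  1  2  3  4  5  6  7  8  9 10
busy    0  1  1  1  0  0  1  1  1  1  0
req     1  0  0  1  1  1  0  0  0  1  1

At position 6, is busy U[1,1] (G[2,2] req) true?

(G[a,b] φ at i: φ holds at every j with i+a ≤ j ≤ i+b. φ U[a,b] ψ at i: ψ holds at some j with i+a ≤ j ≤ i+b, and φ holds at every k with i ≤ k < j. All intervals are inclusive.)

Need some j in [7,7] with G[2,2] req, and busy at every k in [6,j-1].
  j=7: G[2,2] req holds; busy holds at every k in [6,6] → satisfied.

True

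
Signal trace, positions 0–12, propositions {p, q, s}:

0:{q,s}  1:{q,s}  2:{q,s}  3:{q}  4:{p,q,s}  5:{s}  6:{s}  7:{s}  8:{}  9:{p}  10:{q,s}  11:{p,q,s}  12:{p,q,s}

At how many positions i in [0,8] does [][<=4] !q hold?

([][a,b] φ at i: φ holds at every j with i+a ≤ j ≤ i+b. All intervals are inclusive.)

1

Evaluate at each i in [0,8]:
  i=0: ✗ (fails at j=0)
  i=1: ✗ (fails at j=1)
  i=2: ✗ (fails at j=2)
  i=3: ✗ (fails at j=3)
  i=4: ✗ (fails at j=4)
  i=5: ✓ (all of [5,9])
  i=6: ✗ (fails at j=10)
  i=7: ✗ (fails at j=10)
  i=8: ✗ (fails at j=10)
Positions where it holds: {5} → 1.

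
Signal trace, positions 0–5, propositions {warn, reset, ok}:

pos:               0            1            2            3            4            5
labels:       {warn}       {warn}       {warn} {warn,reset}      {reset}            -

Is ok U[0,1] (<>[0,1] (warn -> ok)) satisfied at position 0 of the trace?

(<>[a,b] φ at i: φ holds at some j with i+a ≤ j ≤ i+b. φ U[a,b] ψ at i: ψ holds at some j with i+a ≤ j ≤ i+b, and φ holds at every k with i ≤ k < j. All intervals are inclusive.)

False

Need some j in [0,1] with <>[0,1] (warn -> ok), and ok at every k in [0,j-1].
  j=0: <>[0,1] (warn -> ok) — fails (none in [0,1]).
  j=1: <>[0,1] (warn -> ok) — fails (none in [1,2]).
No j in the window works → until fails.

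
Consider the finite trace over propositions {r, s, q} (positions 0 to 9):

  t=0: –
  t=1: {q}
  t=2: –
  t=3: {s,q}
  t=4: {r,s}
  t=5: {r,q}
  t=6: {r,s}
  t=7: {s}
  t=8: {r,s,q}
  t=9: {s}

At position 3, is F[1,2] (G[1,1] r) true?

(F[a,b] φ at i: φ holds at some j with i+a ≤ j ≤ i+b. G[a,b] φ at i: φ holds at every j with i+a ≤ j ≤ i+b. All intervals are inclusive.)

Check G[1,1] r at each j in [4,5]:
  j=4: holds on [5,5]
  j=5: holds on [6,6]
Found at j=4 → formula holds.

Yes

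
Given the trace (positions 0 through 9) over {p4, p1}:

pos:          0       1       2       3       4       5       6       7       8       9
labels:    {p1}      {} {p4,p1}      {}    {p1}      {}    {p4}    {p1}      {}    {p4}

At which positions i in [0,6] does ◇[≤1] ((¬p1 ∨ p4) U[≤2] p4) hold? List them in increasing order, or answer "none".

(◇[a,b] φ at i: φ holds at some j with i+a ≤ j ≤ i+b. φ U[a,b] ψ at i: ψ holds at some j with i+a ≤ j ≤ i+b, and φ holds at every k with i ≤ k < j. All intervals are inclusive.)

0, 1, 2, 4, 5, 6

Evaluate at each i in [0,6]:
  i=0: ✓ (witness j=1)
  i=1: ✓ (witness j=1)
  i=2: ✓ (witness j=2)
  i=3: ✗ (none in [3,4])
  i=4: ✓ (witness j=5)
  i=5: ✓ (witness j=5)
  i=6: ✓ (witness j=6)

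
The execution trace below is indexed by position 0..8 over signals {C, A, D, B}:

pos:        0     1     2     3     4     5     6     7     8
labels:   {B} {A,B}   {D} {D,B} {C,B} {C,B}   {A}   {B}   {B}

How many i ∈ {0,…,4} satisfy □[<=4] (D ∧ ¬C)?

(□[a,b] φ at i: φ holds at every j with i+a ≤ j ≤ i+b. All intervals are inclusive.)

Evaluate at each i in [0,4]:
  i=0: ✗ (fails at j=0)
  i=1: ✗ (fails at j=1)
  i=2: ✗ (fails at j=4)
  i=3: ✗ (fails at j=4)
  i=4: ✗ (fails at j=4)
Positions where it holds: {} → 0.

0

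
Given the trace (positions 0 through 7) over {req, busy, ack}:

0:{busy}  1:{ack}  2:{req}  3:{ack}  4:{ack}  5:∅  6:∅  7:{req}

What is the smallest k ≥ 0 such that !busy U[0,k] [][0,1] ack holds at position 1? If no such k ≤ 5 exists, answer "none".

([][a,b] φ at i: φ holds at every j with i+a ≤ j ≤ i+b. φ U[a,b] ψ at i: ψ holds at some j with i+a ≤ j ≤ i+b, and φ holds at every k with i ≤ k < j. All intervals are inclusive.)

2

Need earliest j ≥ 1 with [][0,1] ack, and !busy at every k in [1,j-1].
  j=1: rhs fails.
  j=2: rhs fails.
  j=3: rhs holds; lhs holds on [1,2]. k = 2.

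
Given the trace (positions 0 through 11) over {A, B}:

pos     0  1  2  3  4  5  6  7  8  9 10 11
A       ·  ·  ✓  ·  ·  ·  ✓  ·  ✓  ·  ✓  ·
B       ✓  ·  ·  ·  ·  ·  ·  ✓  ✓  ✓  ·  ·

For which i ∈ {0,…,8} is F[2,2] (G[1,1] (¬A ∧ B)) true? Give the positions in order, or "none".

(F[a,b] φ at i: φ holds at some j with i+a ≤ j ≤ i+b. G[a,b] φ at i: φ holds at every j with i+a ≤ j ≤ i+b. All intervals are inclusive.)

Evaluate at each i in [0,8]:
  i=0: ✗ (none in [2,2])
  i=1: ✗ (none in [3,3])
  i=2: ✗ (none in [4,4])
  i=3: ✗ (none in [5,5])
  i=4: ✓ (witness j=6)
  i=5: ✗ (none in [7,7])
  i=6: ✓ (witness j=8)
  i=7: ✗ (none in [9,9])
  i=8: ✗ (none in [10,10])

4, 6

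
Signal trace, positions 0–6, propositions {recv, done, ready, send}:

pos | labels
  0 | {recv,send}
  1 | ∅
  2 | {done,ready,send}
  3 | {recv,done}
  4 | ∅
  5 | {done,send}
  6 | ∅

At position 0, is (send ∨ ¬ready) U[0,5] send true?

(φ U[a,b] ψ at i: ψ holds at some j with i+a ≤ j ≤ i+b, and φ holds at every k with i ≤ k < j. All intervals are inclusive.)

Yes

Need some j in [0,5] with send, and (send ∨ ¬ready) at every k in [0,j-1].
  j=0: send holds; no prefix to check → satisfied.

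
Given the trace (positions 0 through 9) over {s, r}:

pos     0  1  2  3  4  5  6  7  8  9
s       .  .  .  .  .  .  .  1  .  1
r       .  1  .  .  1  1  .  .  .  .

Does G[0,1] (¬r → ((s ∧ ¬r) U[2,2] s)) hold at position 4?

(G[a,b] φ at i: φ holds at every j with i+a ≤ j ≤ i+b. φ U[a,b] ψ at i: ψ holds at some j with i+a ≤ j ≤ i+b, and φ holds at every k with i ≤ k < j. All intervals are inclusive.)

Check (¬r → ((s ∧ ¬r) U[2,2] s)) at every j in [4,5]:
  j=4: antecedent false → ✓
  j=5: antecedent false → ✓
All positions satisfy it → formula holds.

Holds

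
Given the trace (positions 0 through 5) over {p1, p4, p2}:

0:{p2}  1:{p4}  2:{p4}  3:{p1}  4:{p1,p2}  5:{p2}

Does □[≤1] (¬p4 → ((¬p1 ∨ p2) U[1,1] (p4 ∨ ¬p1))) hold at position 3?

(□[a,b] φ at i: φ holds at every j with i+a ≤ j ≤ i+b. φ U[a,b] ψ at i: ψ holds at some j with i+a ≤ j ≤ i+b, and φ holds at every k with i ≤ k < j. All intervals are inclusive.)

Check (¬p4 → ((¬p1 ∨ p2) U[1,1] (p4 ∨ ¬p1))) at every j in [3,4]:
  j=3: antecedent true; consequent fails → ✗
  j=4: antecedent true; consequent holds → ✓
Fails at j=3 → formula fails.

False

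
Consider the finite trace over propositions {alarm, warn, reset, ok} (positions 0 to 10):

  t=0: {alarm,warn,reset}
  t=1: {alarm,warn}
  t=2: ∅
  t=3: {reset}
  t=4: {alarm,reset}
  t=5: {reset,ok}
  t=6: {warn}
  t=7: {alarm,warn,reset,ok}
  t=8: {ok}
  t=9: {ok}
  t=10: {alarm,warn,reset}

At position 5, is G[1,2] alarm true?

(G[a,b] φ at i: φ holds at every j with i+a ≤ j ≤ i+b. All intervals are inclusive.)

Check alarm at every j in [6,7]:
  j=6: false
  j=7: true
Fails at j=6 → formula fails.

Does not hold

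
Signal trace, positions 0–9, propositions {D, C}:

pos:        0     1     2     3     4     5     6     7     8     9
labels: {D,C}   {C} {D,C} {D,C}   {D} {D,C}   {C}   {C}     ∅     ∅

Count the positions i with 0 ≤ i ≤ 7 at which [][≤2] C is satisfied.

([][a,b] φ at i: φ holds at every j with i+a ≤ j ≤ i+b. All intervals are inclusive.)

3

Evaluate at each i in [0,7]:
  i=0: ✓ (all of [0,2])
  i=1: ✓ (all of [1,3])
  i=2: ✗ (fails at j=4)
  i=3: ✗ (fails at j=4)
  i=4: ✗ (fails at j=4)
  i=5: ✓ (all of [5,7])
  i=6: ✗ (fails at j=8)
  i=7: ✗ (fails at j=8)
Positions where it holds: {0, 1, 5} → 3.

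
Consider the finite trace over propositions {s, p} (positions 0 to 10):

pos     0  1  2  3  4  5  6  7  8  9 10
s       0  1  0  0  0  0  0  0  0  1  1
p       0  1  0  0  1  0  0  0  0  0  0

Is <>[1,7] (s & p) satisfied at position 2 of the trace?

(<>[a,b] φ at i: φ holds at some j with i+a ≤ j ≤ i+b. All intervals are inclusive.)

No

Check (s & p) at each j in [3,9]:
  j=3: false
  j=4: false
  j=5: false
  j=6: false
  j=7: false
  j=8: false
  j=9: false
No position in the window satisfies it → formula fails.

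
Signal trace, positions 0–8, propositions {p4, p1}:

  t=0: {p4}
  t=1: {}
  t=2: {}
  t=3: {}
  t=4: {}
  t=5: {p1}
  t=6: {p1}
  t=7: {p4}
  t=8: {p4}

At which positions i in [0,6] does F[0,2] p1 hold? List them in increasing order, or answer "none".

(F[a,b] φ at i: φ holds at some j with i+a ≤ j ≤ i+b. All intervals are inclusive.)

Evaluate at each i in [0,6]:
  i=0: ✗ (none in [0,2])
  i=1: ✗ (none in [1,3])
  i=2: ✗ (none in [2,4])
  i=3: ✓ (witness j=5)
  i=4: ✓ (witness j=5)
  i=5: ✓ (witness j=5)
  i=6: ✓ (witness j=6)

3, 4, 5, 6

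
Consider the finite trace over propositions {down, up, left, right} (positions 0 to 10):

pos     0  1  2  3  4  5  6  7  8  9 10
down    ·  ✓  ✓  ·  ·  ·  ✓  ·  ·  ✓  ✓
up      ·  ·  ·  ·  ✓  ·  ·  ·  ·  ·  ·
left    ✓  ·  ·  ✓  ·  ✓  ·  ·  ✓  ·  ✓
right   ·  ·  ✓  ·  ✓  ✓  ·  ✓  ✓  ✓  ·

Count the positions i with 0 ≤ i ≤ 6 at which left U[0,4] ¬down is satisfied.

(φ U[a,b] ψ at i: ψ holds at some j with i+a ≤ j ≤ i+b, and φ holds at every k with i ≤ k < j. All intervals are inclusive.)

4

Evaluate at each i in [0,6]:
  i=0: ✓ (rhs at j=0)
  i=1: ✗ (lhs fails at k=1 before rhs at j=3)
  i=2: ✗ (lhs fails at k=2 before rhs at j=3)
  i=3: ✓ (rhs at j=3)
  i=4: ✓ (rhs at j=4)
  i=5: ✓ (rhs at j=5)
  i=6: ✗ (lhs fails at k=6 before rhs at j=7)
Positions where it holds: {0, 3, 4, 5} → 4.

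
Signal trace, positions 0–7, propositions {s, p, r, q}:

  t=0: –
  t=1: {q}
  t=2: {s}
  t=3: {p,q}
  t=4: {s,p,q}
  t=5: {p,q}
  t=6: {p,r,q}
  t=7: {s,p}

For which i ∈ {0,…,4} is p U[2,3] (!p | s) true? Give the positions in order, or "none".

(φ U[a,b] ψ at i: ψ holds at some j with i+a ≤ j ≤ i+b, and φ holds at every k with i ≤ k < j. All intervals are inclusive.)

4

Evaluate at each i in [0,4]:
  i=0: ✗ (lhs fails at k=0 before rhs at j=2)
  i=1: ✗ (lhs fails at k=1 before rhs at j=4)
  i=2: ✗ (lhs fails at k=2 before rhs at j=4)
  i=3: ✗ (no rhs in [5,6])
  i=4: ✓ (rhs at j=7; lhs holds on [4,6])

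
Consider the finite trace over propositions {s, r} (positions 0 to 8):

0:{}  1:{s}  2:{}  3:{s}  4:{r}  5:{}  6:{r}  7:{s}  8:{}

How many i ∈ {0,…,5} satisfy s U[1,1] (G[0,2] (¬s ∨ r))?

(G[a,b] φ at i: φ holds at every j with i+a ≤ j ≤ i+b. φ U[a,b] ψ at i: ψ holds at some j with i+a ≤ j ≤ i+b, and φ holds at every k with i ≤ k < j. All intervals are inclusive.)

1

Evaluate at each i in [0,5]:
  i=0: ✗ (no rhs in [1,1])
  i=1: ✗ (no rhs in [2,2])
  i=2: ✗ (no rhs in [3,3])
  i=3: ✓ (rhs at j=4; lhs holds on [3,3])
  i=4: ✗ (no rhs in [5,5])
  i=5: ✗ (no rhs in [6,6])
Positions where it holds: {3} → 1.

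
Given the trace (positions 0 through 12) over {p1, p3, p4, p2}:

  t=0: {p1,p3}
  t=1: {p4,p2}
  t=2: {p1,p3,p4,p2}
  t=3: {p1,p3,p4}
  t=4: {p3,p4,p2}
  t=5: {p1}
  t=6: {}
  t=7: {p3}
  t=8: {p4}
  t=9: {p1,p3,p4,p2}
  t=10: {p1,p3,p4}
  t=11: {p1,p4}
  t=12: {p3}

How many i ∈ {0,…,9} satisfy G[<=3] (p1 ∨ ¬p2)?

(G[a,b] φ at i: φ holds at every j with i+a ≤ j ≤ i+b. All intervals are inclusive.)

Evaluate at each i in [0,9]:
  i=0: ✗ (fails at j=1)
  i=1: ✗ (fails at j=1)
  i=2: ✗ (fails at j=4)
  i=3: ✗ (fails at j=4)
  i=4: ✗ (fails at j=4)
  i=5: ✓ (all of [5,8])
  i=6: ✓ (all of [6,9])
  i=7: ✓ (all of [7,10])
  i=8: ✓ (all of [8,11])
  i=9: ✓ (all of [9,12])
Positions where it holds: {5, 6, 7, 8, 9} → 5.

5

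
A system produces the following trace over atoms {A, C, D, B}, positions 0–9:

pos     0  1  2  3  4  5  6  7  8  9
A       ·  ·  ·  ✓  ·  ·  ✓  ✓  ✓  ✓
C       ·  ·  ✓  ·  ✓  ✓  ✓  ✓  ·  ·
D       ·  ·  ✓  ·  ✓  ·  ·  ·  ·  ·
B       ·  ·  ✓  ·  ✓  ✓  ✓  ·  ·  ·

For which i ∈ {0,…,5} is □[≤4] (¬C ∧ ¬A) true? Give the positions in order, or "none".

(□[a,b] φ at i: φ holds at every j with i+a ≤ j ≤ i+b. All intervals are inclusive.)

Evaluate at each i in [0,5]:
  i=0: ✗ (fails at j=2)
  i=1: ✗ (fails at j=2)
  i=2: ✗ (fails at j=2)
  i=3: ✗ (fails at j=3)
  i=4: ✗ (fails at j=4)
  i=5: ✗ (fails at j=5)

none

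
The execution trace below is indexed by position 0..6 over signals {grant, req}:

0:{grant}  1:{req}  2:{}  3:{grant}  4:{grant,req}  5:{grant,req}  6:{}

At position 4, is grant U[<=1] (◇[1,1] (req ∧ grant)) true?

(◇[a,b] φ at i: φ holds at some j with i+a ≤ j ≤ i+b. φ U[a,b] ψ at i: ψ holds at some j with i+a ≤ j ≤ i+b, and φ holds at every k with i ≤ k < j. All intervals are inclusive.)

Need some j in [4,5] with ◇[1,1] (req ∧ grant), and grant at every k in [4,j-1].
  j=4: ◇[1,1] (req ∧ grant) holds; no prefix to check → satisfied.

True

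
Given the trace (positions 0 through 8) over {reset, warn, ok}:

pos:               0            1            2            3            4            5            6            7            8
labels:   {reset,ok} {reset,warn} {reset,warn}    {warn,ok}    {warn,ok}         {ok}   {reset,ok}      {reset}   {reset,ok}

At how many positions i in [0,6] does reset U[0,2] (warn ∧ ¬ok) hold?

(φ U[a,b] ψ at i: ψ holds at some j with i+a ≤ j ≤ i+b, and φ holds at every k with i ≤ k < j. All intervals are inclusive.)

Evaluate at each i in [0,6]:
  i=0: ✓ (rhs at j=1; lhs holds on [0,0])
  i=1: ✓ (rhs at j=1)
  i=2: ✓ (rhs at j=2)
  i=3: ✗ (no rhs in [3,5])
  i=4: ✗ (no rhs in [4,6])
  i=5: ✗ (no rhs in [5,7])
  i=6: ✗ (no rhs in [6,8])
Positions where it holds: {0, 1, 2} → 3.

3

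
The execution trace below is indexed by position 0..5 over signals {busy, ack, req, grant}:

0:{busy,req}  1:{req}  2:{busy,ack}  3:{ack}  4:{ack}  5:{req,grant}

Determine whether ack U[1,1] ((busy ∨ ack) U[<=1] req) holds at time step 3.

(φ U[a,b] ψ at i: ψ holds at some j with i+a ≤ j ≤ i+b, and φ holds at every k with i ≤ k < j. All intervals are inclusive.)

Holds

Need some j in [4,4] with ((busy ∨ ack) U[<=1] req), and ack at every k in [3,j-1].
  j=4: ((busy ∨ ack) U[<=1] req) holds; ack holds at every k in [3,3] → satisfied.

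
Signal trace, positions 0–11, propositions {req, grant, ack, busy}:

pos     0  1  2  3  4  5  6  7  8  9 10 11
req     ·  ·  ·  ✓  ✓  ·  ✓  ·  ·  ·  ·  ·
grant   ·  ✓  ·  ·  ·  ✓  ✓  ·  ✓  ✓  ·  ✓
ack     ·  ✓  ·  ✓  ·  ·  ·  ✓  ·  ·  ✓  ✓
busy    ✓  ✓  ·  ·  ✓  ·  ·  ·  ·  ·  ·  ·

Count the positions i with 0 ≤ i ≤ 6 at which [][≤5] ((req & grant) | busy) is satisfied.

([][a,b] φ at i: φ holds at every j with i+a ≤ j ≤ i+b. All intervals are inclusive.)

Evaluate at each i in [0,6]:
  i=0: ✗ (fails at j=2)
  i=1: ✗ (fails at j=2)
  i=2: ✗ (fails at j=2)
  i=3: ✗ (fails at j=3)
  i=4: ✗ (fails at j=5)
  i=5: ✗ (fails at j=5)
  i=6: ✗ (fails at j=7)
Positions where it holds: {} → 0.

0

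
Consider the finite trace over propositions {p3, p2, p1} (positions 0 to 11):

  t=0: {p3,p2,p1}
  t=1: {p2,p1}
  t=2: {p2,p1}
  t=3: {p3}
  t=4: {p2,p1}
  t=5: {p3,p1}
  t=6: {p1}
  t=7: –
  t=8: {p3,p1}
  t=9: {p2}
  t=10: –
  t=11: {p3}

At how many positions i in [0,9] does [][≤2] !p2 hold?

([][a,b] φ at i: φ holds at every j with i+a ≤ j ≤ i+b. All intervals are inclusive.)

2

Evaluate at each i in [0,9]:
  i=0: ✗ (fails at j=0)
  i=1: ✗ (fails at j=1)
  i=2: ✗ (fails at j=2)
  i=3: ✗ (fails at j=4)
  i=4: ✗ (fails at j=4)
  i=5: ✓ (all of [5,7])
  i=6: ✓ (all of [6,8])
  i=7: ✗ (fails at j=9)
  i=8: ✗ (fails at j=9)
  i=9: ✗ (fails at j=9)
Positions where it holds: {5, 6} → 2.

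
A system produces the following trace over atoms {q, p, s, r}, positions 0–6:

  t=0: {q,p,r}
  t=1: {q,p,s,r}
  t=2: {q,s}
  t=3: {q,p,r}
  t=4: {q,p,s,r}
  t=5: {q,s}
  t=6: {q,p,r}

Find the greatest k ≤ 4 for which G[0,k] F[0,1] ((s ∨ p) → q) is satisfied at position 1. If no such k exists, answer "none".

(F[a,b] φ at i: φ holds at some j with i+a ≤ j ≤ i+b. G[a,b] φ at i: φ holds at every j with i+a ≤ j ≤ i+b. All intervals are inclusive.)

F[0,1] ((s ∨ p) → q) must hold from j=1 onward; find where it first fails.
  j=1: holds
  j=2: holds
  j=3: holds
  j=4: holds
  j=5: holds
Holds through j=5; largest k = 4.

4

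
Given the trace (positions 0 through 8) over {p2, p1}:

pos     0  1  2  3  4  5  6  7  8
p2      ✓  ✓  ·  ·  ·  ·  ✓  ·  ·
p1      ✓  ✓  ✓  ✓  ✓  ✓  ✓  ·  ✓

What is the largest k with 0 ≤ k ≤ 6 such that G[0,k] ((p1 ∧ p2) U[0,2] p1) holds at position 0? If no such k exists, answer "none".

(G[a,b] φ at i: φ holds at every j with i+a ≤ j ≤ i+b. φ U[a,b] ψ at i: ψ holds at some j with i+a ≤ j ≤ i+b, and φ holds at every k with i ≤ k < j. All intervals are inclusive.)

6

((p1 ∧ p2) U[0,2] p1) must hold from j=0 onward; find where it first fails.
  j=0: holds
  j=1: holds
  j=2: holds
  j=3: holds
  j=4: holds
  j=5: holds
  j=6: holds
Holds through j=6; largest k = 6.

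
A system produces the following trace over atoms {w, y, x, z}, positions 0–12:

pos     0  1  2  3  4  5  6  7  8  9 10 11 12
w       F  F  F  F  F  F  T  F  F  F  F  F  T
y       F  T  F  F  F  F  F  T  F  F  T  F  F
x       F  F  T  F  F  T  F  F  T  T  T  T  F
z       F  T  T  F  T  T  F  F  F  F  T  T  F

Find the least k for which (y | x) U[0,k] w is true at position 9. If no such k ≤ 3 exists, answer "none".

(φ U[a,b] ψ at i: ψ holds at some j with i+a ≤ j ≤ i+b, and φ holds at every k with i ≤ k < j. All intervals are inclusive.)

Need earliest j ≥ 9 with w, and (y | x) at every k in [9,j-1].
  j=9: rhs fails.
  j=10: rhs fails.
  j=11: rhs fails.
  j=12: rhs holds; lhs holds on [9,11]. k = 3.

3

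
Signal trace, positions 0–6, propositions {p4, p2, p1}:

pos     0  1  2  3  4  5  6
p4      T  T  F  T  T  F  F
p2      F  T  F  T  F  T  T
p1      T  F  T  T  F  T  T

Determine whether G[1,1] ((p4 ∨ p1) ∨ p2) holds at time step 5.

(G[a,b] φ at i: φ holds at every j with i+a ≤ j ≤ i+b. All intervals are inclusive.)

Holds

Check ((p4 ∨ p1) ∨ p2) at every j in [6,6]:
  j=6: true
All positions satisfy it → formula holds.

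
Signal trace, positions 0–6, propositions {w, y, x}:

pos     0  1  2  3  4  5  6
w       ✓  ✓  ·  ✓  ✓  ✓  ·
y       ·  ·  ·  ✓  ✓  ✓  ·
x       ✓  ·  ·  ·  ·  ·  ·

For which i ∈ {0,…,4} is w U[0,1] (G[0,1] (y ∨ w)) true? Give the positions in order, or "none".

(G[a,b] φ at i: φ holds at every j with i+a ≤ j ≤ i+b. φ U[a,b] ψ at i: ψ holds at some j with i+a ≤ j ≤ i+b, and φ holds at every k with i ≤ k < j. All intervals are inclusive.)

Evaluate at each i in [0,4]:
  i=0: ✓ (rhs at j=0)
  i=1: ✗ (no rhs in [1,2])
  i=2: ✗ (lhs fails at k=2 before rhs at j=3)
  i=3: ✓ (rhs at j=3)
  i=4: ✓ (rhs at j=4)

0, 3, 4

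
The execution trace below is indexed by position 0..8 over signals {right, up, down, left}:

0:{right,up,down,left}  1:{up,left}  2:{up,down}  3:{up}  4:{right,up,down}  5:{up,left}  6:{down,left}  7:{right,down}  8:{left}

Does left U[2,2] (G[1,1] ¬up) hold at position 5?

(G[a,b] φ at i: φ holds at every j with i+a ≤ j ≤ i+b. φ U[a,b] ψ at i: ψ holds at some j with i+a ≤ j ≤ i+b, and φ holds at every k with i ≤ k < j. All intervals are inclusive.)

Need some j in [7,7] with G[1,1] ¬up, and left at every k in [5,j-1].
  j=7: G[1,1] ¬up holds; left holds at every k in [5,6] → satisfied.

Holds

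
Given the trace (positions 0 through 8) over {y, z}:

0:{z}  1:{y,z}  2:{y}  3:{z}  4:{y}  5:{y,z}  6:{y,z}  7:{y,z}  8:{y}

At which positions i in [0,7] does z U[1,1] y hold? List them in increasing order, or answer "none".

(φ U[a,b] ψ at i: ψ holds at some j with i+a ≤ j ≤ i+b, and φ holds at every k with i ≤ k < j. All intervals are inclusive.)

0, 1, 3, 5, 6, 7

Evaluate at each i in [0,7]:
  i=0: ✓ (rhs at j=1; lhs holds on [0,0])
  i=1: ✓ (rhs at j=2; lhs holds on [1,1])
  i=2: ✗ (no rhs in [3,3])
  i=3: ✓ (rhs at j=4; lhs holds on [3,3])
  i=4: ✗ (lhs fails at k=4 before rhs at j=5)
  i=5: ✓ (rhs at j=6; lhs holds on [5,5])
  i=6: ✓ (rhs at j=7; lhs holds on [6,6])
  i=7: ✓ (rhs at j=8; lhs holds on [7,7])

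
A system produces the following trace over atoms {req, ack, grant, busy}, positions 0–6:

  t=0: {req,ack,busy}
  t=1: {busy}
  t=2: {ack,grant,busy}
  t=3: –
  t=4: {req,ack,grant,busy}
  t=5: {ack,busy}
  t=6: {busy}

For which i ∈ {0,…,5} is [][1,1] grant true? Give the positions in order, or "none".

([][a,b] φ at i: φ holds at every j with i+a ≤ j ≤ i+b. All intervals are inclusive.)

Evaluate at each i in [0,5]:
  i=0: ✗ (fails at j=1)
  i=1: ✓ (all of [2,2])
  i=2: ✗ (fails at j=3)
  i=3: ✓ (all of [4,4])
  i=4: ✗ (fails at j=5)
  i=5: ✗ (fails at j=6)

1, 3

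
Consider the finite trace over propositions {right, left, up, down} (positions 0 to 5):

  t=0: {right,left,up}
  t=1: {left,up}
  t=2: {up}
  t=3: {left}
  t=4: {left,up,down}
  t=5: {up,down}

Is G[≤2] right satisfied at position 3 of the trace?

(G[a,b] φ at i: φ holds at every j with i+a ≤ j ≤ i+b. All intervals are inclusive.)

No

Check right at every j in [3,5]:
  j=3: false
  j=4: false
  j=5: false
Fails at j=3 → formula fails.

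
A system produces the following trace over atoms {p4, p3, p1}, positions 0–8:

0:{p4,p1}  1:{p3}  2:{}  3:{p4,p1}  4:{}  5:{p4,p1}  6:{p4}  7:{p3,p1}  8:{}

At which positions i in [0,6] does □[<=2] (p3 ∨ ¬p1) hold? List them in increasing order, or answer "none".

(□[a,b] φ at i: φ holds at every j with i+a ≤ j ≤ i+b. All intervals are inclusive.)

Evaluate at each i in [0,6]:
  i=0: ✗ (fails at j=0)
  i=1: ✗ (fails at j=3)
  i=2: ✗ (fails at j=3)
  i=3: ✗ (fails at j=3)
  i=4: ✗ (fails at j=5)
  i=5: ✗ (fails at j=5)
  i=6: ✓ (all of [6,8])

6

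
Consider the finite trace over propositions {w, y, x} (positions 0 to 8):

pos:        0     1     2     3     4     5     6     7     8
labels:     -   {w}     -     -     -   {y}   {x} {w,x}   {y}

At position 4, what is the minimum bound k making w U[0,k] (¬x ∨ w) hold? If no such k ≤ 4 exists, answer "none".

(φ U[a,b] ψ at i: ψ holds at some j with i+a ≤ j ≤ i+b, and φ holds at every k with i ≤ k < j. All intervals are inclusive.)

0

Need earliest j ≥ 4 with (¬x ∨ w), and w at every k in [4,j-1].
  j=4: rhs holds (empty prefix). k = 0.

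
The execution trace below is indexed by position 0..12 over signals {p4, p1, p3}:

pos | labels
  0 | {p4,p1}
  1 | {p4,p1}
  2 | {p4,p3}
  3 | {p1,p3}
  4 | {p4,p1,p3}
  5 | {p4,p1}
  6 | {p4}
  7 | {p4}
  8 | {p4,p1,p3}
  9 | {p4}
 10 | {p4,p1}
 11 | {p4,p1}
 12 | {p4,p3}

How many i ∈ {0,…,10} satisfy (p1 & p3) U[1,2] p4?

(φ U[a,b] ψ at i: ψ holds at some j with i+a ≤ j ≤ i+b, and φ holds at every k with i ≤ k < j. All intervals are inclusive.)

3

Evaluate at each i in [0,10]:
  i=0: ✗ (lhs fails at k=0 before rhs at j=1)
  i=1: ✗ (lhs fails at k=1 before rhs at j=2)
  i=2: ✗ (lhs fails at k=2 before rhs at j=4)
  i=3: ✓ (rhs at j=4; lhs holds on [3,3])
  i=4: ✓ (rhs at j=5; lhs holds on [4,4])
  i=5: ✗ (lhs fails at k=5 before rhs at j=6)
  i=6: ✗ (lhs fails at k=6 before rhs at j=7)
  i=7: ✗ (lhs fails at k=7 before rhs at j=8)
  i=8: ✓ (rhs at j=9; lhs holds on [8,8])
  i=9: ✗ (lhs fails at k=9 before rhs at j=10)
  i=10: ✗ (lhs fails at k=10 before rhs at j=11)
Positions where it holds: {3, 4, 8} → 3.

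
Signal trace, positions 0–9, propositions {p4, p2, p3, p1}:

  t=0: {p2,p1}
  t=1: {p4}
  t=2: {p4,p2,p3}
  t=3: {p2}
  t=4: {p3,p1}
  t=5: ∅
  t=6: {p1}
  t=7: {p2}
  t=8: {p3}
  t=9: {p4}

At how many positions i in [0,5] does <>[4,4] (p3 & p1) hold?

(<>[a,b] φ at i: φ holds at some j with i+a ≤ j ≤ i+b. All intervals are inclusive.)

1

Evaluate at each i in [0,5]:
  i=0: ✓ (witness j=4)
  i=1: ✗ (none in [5,5])
  i=2: ✗ (none in [6,6])
  i=3: ✗ (none in [7,7])
  i=4: ✗ (none in [8,8])
  i=5: ✗ (none in [9,9])
Positions where it holds: {0} → 1.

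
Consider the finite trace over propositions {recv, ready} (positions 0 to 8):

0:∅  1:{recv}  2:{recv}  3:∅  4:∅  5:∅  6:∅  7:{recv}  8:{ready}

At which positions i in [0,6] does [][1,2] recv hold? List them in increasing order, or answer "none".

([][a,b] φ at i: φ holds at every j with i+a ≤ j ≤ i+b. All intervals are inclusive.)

Evaluate at each i in [0,6]:
  i=0: ✓ (all of [1,2])
  i=1: ✗ (fails at j=3)
  i=2: ✗ (fails at j=3)
  i=3: ✗ (fails at j=4)
  i=4: ✗ (fails at j=5)
  i=5: ✗ (fails at j=6)
  i=6: ✗ (fails at j=8)

0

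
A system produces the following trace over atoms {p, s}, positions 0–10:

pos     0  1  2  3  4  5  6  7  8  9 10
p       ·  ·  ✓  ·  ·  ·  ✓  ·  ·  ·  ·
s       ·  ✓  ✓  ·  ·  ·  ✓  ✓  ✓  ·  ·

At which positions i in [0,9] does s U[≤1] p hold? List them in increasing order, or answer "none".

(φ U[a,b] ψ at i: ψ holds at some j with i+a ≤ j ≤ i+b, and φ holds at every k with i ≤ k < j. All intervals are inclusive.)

1, 2, 6

Evaluate at each i in [0,9]:
  i=0: ✗ (no rhs in [0,1])
  i=1: ✓ (rhs at j=2; lhs holds on [1,1])
  i=2: ✓ (rhs at j=2)
  i=3: ✗ (no rhs in [3,4])
  i=4: ✗ (no rhs in [4,5])
  i=5: ✗ (lhs fails at k=5 before rhs at j=6)
  i=6: ✓ (rhs at j=6)
  i=7: ✗ (no rhs in [7,8])
  i=8: ✗ (no rhs in [8,9])
  i=9: ✗ (no rhs in [9,10])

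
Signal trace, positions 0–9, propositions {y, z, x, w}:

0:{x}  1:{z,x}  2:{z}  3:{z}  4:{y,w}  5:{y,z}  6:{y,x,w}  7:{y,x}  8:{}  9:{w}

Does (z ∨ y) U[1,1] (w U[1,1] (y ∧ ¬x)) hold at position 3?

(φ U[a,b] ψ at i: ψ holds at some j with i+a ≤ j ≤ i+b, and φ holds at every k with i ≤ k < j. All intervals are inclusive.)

Need some j in [4,4] with (w U[1,1] (y ∧ ¬x)), and (z ∨ y) at every k in [3,j-1].
  j=4: (w U[1,1] (y ∧ ¬x)) holds; (z ∨ y) holds at every k in [3,3] → satisfied.

Holds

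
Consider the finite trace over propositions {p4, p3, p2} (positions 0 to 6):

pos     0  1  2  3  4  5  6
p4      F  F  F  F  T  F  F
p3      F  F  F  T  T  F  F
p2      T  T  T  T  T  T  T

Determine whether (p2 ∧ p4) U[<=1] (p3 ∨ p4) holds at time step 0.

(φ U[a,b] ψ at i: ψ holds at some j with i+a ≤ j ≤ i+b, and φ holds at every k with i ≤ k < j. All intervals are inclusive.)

Does not hold

Need some j in [0,1] with (p3 ∨ p4), and (p2 ∧ p4) at every k in [0,j-1].
  j=0: (p3 ∨ p4) false.
  j=1: (p3 ∨ p4) false.
No j in the window works → until fails.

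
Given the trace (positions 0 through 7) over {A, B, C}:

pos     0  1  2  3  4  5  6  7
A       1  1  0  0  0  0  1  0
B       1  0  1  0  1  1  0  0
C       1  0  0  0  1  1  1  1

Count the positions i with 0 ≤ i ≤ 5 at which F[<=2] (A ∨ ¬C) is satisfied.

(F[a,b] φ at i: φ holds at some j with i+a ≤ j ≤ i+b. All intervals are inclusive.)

Evaluate at each i in [0,5]:
  i=0: ✓ (witness j=0)
  i=1: ✓ (witness j=1)
  i=2: ✓ (witness j=2)
  i=3: ✓ (witness j=3)
  i=4: ✓ (witness j=6)
  i=5: ✓ (witness j=6)
Positions where it holds: {0, 1, 2, 3, 4, 5} → 6.

6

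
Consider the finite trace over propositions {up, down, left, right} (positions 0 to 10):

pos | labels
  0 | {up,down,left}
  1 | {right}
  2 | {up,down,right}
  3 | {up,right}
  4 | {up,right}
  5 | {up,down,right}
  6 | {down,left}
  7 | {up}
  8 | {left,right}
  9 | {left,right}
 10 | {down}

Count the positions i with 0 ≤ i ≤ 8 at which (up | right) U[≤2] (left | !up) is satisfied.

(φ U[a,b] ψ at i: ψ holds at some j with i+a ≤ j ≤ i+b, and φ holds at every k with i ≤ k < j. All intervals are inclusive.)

7

Evaluate at each i in [0,8]:
  i=0: ✓ (rhs at j=0)
  i=1: ✓ (rhs at j=1)
  i=2: ✗ (no rhs in [2,4])
  i=3: ✗ (no rhs in [3,5])
  i=4: ✓ (rhs at j=6; lhs holds on [4,5])
  i=5: ✓ (rhs at j=6; lhs holds on [5,5])
  i=6: ✓ (rhs at j=6)
  i=7: ✓ (rhs at j=8; lhs holds on [7,7])
  i=8: ✓ (rhs at j=8)
Positions where it holds: {0, 1, 4, 5, 6, 7, 8} → 7.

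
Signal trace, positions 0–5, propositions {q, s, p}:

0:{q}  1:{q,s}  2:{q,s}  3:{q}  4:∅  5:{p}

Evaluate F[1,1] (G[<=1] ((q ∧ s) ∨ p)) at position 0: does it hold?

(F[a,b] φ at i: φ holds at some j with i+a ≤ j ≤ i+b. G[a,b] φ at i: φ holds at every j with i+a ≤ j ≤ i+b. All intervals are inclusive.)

Check G[<=1] ((q ∧ s) ∨ p) at each j in [1,1]:
  j=1: holds on [1,2]
Found at j=1 → formula holds.

True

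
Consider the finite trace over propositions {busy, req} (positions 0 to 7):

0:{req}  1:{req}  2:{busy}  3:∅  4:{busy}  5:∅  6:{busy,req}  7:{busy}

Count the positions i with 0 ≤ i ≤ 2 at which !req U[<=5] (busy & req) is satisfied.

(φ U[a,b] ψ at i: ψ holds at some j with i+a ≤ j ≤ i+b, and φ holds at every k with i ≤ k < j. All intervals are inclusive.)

1

Evaluate at each i in [0,2]:
  i=0: ✗ (no rhs in [0,5])
  i=1: ✗ (lhs fails at k=1 before rhs at j=6)
  i=2: ✓ (rhs at j=6; lhs holds on [2,5])
Positions where it holds: {2} → 1.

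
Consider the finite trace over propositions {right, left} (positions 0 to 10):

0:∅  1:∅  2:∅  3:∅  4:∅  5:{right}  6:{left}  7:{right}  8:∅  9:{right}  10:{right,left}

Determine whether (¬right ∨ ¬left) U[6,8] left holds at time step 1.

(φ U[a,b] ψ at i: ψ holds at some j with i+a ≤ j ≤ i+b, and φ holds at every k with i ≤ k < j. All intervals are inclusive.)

False

Need some j in [7,9] with left, and (¬right ∨ ¬left) at every k in [1,j-1].
  j=7: left false.
  j=8: left false.
  j=9: left false.
No j in the window works → until fails.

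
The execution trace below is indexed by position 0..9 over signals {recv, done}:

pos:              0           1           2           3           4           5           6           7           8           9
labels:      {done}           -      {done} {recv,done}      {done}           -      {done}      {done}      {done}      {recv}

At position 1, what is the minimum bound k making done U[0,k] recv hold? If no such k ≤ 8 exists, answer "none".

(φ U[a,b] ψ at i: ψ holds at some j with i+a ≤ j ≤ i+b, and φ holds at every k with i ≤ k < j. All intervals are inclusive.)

none

Need earliest j ≥ 1 with recv, and done at every k in [1,j-1].
  j=1: rhs fails.
  j=2: rhs fails.
  j=3: rhs holds but lhs fails at k=1.
  j=4: rhs fails.
  j=5: rhs fails.
  j=6: rhs fails.
  j=7: rhs fails.
  j=8: rhs fails.
  j=9: rhs holds but lhs fails at k=1.
No witness within the range → none.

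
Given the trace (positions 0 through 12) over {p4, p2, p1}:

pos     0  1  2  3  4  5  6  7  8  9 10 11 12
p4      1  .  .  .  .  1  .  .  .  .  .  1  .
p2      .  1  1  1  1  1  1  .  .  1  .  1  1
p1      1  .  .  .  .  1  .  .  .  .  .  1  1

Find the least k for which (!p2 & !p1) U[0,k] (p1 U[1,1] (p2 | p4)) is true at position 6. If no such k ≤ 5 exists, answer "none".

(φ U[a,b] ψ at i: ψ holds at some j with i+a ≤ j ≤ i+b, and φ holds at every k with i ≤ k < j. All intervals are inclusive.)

Need earliest j ≥ 6 with (p1 U[1,1] (p2 | p4)), and (!p2 & !p1) at every k in [6,j-1].
  j=6: rhs fails.
  j=7: rhs fails.
  j=8: rhs fails.
  j=9: rhs fails.
  j=10: rhs fails.
  j=11: rhs holds but lhs fails at k=6.
No witness within the range → none.

none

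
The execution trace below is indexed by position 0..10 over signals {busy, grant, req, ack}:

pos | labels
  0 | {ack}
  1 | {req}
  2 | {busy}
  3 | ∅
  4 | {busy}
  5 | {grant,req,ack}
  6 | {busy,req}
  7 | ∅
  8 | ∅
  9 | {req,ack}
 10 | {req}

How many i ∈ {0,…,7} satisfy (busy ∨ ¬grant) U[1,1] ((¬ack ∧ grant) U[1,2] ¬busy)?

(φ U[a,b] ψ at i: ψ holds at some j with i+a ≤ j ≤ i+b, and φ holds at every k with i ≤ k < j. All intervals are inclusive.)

0

Evaluate at each i in [0,7]:
  i=0: ✗ (no rhs in [1,1])
  i=1: ✗ (no rhs in [2,2])
  i=2: ✗ (no rhs in [3,3])
  i=3: ✗ (no rhs in [4,4])
  i=4: ✗ (no rhs in [5,5])
  i=5: ✗ (no rhs in [6,6])
  i=6: ✗ (no rhs in [7,7])
  i=7: ✗ (no rhs in [8,8])
Positions where it holds: {} → 0.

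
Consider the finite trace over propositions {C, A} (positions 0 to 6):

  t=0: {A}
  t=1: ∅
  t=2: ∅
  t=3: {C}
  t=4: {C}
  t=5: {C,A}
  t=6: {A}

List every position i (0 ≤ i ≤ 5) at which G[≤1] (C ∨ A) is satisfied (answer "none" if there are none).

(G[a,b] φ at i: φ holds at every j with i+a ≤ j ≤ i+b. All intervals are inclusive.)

3, 4, 5

Evaluate at each i in [0,5]:
  i=0: ✗ (fails at j=1)
  i=1: ✗ (fails at j=1)
  i=2: ✗ (fails at j=2)
  i=3: ✓ (all of [3,4])
  i=4: ✓ (all of [4,5])
  i=5: ✓ (all of [5,6])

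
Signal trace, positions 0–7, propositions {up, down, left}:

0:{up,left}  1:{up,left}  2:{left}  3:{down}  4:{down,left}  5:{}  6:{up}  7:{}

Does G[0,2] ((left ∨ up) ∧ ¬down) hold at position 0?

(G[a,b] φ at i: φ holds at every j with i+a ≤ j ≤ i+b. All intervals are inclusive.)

Yes

Check ((left ∨ up) ∧ ¬down) at every j in [0,2]:
  j=0: true
  j=1: true
  j=2: true
All positions satisfy it → formula holds.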